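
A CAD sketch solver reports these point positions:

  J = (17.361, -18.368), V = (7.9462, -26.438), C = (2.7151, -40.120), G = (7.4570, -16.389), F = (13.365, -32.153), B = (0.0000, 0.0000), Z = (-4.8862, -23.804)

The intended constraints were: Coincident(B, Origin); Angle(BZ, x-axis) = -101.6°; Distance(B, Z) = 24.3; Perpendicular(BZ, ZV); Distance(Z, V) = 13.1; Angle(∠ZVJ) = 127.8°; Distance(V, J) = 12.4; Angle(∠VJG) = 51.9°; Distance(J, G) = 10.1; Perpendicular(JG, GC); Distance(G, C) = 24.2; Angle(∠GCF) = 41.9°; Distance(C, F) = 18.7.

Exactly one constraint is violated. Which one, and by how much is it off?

Distance(C, F) = 18.7 — off by 5.40.

B = (0.00, 0.00) ✓; BZ at -101.6° ✓; |BZ| = 24.30 ✓; ∠(BZ, ZV) = 90.00° ✓; |ZV| = 13.10 ✓; ∠ZVJ = 127.8° ✓; |VJ| = 12.40 ✓; ∠VJG = 51.90° ✓; |JG| = 10.10 ✓; ∠(JG, GC) = 90.00° ✓; |GC| = 24.20 ✓; ∠GCF = 41.90° ✓; |CF| = 13.30 ✗.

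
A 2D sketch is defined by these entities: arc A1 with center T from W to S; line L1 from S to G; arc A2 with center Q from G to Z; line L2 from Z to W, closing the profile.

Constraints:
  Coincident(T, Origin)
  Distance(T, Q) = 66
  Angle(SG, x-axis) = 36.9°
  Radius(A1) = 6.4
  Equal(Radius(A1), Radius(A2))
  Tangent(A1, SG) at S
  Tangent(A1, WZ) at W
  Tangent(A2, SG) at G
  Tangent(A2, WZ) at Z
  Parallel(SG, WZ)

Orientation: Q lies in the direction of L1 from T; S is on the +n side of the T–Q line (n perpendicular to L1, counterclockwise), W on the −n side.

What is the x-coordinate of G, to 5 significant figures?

48.936

The slot axis is L1's direction at 36.9°, so u = (cos 36.9°, sin 36.9°) = (0.79968, 0.60042) and n = (−sin 36.9°, cos 36.9°) = (-0.60042, 0.79968). T is at the origin and Q lies 66.0 along u from T, so Q = 66.0·u = (52.779, 39.628). Tangency of A1 to both parallel lines with radius 6.4 puts S and W at T ± 6.4·n: S = (-3.8427, 5.1180), W = (3.8427, -5.1180). Equal radii place G and Z the same way about Q: G = Q + 6.4·n = (48.936, 44.746), Z = Q − 6.4·n = (56.622, 34.510). So G.x = 48.936.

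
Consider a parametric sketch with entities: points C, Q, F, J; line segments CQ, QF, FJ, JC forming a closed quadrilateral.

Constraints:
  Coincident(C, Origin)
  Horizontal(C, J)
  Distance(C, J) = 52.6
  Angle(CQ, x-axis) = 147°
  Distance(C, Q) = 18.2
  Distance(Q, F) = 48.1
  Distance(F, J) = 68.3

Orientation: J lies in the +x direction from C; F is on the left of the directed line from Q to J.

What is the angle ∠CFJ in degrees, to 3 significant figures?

49.5°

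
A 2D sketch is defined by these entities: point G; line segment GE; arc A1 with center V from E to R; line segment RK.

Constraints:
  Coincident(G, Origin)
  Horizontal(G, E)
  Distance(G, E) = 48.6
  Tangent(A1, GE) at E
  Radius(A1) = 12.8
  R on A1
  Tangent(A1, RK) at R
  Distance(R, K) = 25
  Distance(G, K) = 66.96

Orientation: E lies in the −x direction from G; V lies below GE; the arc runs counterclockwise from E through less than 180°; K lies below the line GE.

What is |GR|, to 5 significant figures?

63.046

Checks: |VE| = 12.80 ✓; |VR| = 12.80 ✓; ∠(VR, RK) = 90.00° ✓; |RK| = 25.00 ✓; |GK| = 66.96 ✓.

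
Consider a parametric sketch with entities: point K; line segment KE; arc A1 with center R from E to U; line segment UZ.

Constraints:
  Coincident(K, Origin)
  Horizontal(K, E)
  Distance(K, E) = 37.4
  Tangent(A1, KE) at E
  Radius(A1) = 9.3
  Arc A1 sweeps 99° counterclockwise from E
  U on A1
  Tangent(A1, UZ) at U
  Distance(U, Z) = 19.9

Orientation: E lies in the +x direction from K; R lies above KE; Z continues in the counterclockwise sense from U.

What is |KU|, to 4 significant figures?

47.81

K is at the origin; K and E share the same y with |KE| = 37.4 and E on the +x side, so E = (37.40, 0.000). A1 meets KE tangentially, so RE is at right angles to KE, so R = E + (0, 9.3) = (37.40, 9.300). On A1, E sits at bearing -90° from R; a 99° counterclockwise sweep puts U at bearing 9°, so U = R + 9.3·(cos 9°, sin 9°) = (46.59, 10.75). Then |KU| = |U − K| = 47.81.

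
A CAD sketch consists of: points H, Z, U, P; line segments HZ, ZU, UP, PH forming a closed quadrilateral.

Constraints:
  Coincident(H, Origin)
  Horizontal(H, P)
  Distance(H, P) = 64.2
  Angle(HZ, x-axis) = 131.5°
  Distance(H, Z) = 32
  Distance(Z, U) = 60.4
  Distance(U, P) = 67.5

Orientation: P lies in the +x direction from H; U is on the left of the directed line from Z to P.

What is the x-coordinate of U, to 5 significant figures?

28.978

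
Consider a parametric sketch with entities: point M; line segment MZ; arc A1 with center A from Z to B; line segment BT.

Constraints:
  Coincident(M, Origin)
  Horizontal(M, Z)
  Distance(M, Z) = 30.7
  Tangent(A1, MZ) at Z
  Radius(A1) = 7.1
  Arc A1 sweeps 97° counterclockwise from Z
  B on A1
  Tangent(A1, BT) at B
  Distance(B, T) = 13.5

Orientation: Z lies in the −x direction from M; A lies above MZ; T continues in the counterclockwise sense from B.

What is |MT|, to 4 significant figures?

33.11

M is at the origin; M and Z share the same y with |MZ| = 30.7 and Z on the −x side, so Z = (-30.70, 0.000). Since A1 is tangent to MZ there, AZ ⟂ MZ, so A = Z + (0, 7.1) = (-30.70, 7.100). On A1, Z sits at bearing -90° from A; a 97° counterclockwise sweep puts B at bearing 7°, so B = A + 7.1·(cos 7°, sin 7°) = (-23.65, 7.965). The tangent condition forces AB to be normal to BT, so BT runs along (−sin 7°, cos 7°); with |BT| = 13.5, T = (-25.30, 21.36). Then |MT| = |T − M| = 33.11.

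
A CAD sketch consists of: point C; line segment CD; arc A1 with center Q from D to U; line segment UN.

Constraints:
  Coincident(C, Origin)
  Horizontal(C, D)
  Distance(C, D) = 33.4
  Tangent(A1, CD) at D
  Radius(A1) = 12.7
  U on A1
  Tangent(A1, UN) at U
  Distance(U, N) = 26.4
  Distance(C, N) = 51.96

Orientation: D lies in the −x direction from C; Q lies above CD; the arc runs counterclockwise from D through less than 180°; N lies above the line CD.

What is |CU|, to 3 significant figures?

27.5

C is at the origin; CD is horizontal with |CD| = 33.4 and D on the −x side, so D = (-33.4, 0.00). A1 meets CD tangentially, so QD is at right angles to CD, so Q = D + (0, 12.7) = (-33.4, 12.7). Since QU ⟂ UN (tangency), |QN| = √(12.7² + 26.4²) = 29.3 regardless of where U sits on A1. So N lies on both circle(C, 51.96) and circle(Q, 29.3); the above-CD intersection is N = (-30.8, 41.9). U is the foot of the tangent from N: U = (-21.5, 17.2).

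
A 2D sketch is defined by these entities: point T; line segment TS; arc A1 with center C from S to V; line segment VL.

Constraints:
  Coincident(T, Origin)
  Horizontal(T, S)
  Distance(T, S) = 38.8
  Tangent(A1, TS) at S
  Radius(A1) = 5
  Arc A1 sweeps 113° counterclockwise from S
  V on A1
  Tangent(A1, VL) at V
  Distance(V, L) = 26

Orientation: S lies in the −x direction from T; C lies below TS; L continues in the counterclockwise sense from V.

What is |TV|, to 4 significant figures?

43.96

T is at the origin; TS is horizontal with |TS| = 38.8 and S on the −x side, so S = (-38.80, 0.000). The tangent condition forces CS to be normal to TS, so C = S + (0, -5) = (-38.80, -5.000). On A1, S sits at bearing 90° from C; a 113° counterclockwise sweep puts V at bearing 203°, so V = C + 5.0·(cos 203°, sin 203°) = (-43.40, -6.954). Then |TV| = |V − T| = 43.96.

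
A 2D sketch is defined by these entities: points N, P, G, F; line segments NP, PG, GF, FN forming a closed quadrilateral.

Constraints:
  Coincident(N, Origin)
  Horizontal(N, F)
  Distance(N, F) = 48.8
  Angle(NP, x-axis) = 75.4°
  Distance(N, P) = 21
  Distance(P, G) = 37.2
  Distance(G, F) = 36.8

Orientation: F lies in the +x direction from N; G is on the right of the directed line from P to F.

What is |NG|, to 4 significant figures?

21.84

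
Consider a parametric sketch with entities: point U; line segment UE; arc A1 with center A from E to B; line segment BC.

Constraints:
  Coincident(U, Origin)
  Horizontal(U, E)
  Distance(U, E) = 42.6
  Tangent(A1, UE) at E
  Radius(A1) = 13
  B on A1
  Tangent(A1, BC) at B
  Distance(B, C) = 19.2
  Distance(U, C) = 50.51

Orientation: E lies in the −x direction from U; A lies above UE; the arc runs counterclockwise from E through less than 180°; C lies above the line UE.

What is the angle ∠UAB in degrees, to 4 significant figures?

34.93°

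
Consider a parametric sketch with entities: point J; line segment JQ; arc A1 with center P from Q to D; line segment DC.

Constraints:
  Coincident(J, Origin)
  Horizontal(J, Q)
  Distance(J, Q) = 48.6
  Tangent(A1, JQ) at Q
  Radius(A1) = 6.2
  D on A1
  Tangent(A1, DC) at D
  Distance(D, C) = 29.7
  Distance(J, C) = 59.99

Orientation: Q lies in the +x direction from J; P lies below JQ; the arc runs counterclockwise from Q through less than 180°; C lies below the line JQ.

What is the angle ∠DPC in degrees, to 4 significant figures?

78.21°

Checks: J = (0.00, 0.00) ✓; |JQ| = 48.60 ✓; |PD| = 6.200 ✓; ∠(PD, DC) = 90.00° ✓; |DC| = 29.70 ✓; |JC| = 59.99 ✓.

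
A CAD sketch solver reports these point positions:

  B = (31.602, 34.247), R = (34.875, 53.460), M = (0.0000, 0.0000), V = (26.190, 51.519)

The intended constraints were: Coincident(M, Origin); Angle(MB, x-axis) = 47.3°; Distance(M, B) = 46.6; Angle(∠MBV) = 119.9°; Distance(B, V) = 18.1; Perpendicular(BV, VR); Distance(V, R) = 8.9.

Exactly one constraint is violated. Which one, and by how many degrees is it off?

Perpendicular(BV, VR) — off by 4.80°.

M = (0.00, 0.00) ✓; MB at 47.30° ✓; |MB| = 46.60 ✓; ∠MBV = 119.9° ✓; |BV| = 18.10 ✓; ∠(BV, VR) = 94.80° ✗; |VR| = 8.899 ✓.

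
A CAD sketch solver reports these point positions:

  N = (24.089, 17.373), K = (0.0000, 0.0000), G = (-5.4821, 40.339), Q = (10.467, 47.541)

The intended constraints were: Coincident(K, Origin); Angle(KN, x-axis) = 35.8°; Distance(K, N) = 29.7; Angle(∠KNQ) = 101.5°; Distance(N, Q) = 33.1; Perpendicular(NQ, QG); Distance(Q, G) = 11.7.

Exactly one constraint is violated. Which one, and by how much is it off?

Distance(Q, G) = 11.7 — off by 5.80.

K = (0.00, 0.00) ✓; KN at 35.80° ✓; |KN| = 29.70 ✓; ∠KNQ = 101.5° ✓; |NQ| = 33.10 ✓; ∠(NQ, QG) = 90.00° ✓; |QG| = 17.50 ✗.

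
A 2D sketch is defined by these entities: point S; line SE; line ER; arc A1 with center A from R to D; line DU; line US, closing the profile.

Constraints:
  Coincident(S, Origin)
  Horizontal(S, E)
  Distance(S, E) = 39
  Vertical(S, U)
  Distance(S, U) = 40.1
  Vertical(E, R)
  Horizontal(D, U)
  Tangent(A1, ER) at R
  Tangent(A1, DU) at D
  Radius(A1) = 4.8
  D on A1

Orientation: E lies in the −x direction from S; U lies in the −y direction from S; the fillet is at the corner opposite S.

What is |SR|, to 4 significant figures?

52.60

The virtual corner opposite S is at (-39.00, -40.10). Since A1 is tangent to ER there, AR ⟂ ER and tangency of A1 to DU means the radius AD is perpendicular to DU, with radius 4.8, so the center A sits 4.8 in from both sides at A = (-34.20, -35.30). That places the tangent points at R = (-39.00, -35.30) on ER and D = (-34.20, -40.10) on DU. Then |SR| = |R − S| = 52.60.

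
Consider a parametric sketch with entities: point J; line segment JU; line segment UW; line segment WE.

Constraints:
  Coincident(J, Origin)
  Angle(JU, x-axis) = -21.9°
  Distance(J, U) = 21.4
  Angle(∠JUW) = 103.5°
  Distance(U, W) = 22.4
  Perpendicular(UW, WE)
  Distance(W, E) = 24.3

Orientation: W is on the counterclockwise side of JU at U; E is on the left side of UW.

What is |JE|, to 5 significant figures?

27.617

J is at the origin; JU runs at -21.9° with length 21.4, so U = 21.4·(cos -21.9°, sin -21.9°) = (19.856, -7.9819). ∠JUW = 103.5°, so UW runs at -21.9° + (180° − 103.5°) = 54.600° from the x-axis; with |UW| = 22.4, W = U + 22.4·(cos 54.600°, sin 54.600°) = (32.832, 10.277). UW ⟂ WE; with |WE| = 24.3 on the left of UW, E = W + 24.3·(-0.81513, 0.57928) = (13.024, 24.353). Then |JE| = |E − J| = 27.617.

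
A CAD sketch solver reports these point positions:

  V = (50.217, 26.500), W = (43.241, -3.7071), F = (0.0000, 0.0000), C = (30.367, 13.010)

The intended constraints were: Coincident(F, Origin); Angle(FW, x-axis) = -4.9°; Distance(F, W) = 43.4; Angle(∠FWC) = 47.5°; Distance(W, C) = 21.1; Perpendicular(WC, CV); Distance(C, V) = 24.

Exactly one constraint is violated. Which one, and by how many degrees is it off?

Perpendicular(WC, CV) — off by 3.40°.

F = (0.00, 0.00) ✓; FW at -4.900° ✓; |FW| = 43.40 ✓; ∠FWC = 47.50° ✓; |WC| = 21.10 ✓; ∠(WC, CV) = 93.40° ✗; |CV| = 24.00 ✓.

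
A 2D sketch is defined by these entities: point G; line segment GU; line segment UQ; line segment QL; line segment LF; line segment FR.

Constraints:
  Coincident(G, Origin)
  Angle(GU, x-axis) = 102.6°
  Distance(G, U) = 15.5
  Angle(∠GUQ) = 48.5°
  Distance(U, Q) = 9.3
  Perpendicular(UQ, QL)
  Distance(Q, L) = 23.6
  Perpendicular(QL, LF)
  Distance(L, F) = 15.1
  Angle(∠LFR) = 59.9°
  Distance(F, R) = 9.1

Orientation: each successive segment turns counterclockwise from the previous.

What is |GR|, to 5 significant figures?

12.222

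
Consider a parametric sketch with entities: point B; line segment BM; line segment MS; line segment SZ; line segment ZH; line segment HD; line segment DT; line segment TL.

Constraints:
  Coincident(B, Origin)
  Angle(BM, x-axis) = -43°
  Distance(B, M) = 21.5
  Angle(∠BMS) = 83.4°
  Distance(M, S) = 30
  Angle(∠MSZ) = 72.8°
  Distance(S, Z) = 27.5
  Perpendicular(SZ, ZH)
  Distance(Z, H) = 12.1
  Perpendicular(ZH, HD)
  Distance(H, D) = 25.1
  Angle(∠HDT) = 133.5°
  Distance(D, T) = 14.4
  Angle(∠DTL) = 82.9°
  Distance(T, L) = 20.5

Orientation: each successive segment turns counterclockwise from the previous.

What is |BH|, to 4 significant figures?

7.951

∠MSZ = 72.8° gives SZ at 160.8° from the x-axis; with |SZ| = 27.5, Z = (7.556, 18.53). SZ ⟂ ZH, so ZH runs at -109.2°; with |ZH| = 12.1, H = (3.577, 7.101). Then |BH| = |H − B| = 7.951.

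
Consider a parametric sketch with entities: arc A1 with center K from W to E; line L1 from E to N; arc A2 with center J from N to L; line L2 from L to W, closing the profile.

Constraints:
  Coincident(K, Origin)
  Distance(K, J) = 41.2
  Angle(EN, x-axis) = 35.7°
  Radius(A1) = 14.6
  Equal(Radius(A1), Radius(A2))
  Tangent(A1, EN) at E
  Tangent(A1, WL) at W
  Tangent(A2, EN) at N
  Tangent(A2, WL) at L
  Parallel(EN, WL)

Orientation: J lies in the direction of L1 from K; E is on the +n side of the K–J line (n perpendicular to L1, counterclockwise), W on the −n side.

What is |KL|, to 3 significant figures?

43.7

The slot axis is L1's direction at 35.7°, so u = (cos 35.7°, sin 35.7°) = (0.812, 0.584) and n = (−sin 35.7°, cos 35.7°) = (-0.584, 0.812). K is at the origin and J lies 41.2 along u from K, so J = 41.2·u = (33.5, 24.0). Tangency of A1 to both parallel lines with radius 14.6 puts E and W at K ± 14.6·n: E = (-8.52, 11.9), W = (8.52, -11.9). Equal radii place N and L the same way about J: N = J + 14.6·n = (24.9, 35.9), L = J − 14.6·n = (42.0, 12.2). Then |KL| = |L − K| = 43.7.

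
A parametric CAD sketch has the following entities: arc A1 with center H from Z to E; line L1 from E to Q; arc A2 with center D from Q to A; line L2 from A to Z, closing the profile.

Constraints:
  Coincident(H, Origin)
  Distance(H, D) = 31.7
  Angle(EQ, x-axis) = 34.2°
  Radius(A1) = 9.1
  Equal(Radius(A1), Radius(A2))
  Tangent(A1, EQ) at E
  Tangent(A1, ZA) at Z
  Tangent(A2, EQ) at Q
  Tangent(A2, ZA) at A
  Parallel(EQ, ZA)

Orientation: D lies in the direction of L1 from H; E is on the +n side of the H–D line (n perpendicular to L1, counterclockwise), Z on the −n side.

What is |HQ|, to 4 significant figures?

32.98

The slot axis is L1's direction at 34.2°, so u = (cos 34.2°, sin 34.2°) = (0.8271, 0.5621) and n = (−sin 34.2°, cos 34.2°) = (-0.5621, 0.8271). H is at the origin and D lies 31.7 along u from H, so D = 31.7·u = (26.22, 17.82). Tangency of A1 to both parallel lines with radius 9.1 puts E and Z at H ± 9.1·n: E = (-5.115, 7.526), Z = (5.115, -7.526). Equal radii place Q and A the same way about D: Q = D + 9.1·n = (21.10, 25.34), A = D − 9.1·n = (31.33, 10.29). Then |HQ| = |Q − H| = 32.98.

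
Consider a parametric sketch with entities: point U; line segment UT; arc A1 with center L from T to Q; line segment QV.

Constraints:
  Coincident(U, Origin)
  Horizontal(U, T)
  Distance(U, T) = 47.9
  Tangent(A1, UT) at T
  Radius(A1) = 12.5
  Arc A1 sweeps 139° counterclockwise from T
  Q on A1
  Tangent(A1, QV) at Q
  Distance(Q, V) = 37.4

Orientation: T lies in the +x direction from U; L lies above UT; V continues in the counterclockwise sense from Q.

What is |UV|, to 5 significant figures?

54.189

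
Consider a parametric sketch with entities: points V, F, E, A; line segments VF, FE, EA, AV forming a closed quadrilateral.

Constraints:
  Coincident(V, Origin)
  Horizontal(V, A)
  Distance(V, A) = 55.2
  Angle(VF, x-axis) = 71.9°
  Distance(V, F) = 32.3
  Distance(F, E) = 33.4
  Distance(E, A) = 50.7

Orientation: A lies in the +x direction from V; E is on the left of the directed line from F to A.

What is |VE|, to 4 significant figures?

61.57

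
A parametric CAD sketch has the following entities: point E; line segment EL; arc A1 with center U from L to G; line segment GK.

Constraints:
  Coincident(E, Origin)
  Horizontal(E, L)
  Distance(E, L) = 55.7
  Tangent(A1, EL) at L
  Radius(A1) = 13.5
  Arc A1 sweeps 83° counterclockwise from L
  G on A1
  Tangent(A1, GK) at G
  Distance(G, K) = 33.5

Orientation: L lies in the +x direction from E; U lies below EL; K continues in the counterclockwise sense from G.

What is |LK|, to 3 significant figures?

48.4

On A1, L sits at bearing 90° from U; an 83° counterclockwise sweep puts G at bearing 173°, so G = U + 13.5·(cos 173°, sin 173°) = (42.3, -11.9). Since A1 is tangent to GK there, UG ⟂ GK, so GK runs along (−sin 173°, cos 173°); with |GK| = 33.5, K = (38.2, -45.1). Then |LK| = |K − L| = 48.4.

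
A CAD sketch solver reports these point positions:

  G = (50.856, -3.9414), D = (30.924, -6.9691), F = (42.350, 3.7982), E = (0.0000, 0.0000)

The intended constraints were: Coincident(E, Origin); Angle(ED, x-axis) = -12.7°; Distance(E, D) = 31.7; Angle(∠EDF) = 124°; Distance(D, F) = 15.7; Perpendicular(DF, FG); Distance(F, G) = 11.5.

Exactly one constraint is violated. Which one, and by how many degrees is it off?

Perpendicular(DF, FG) — off by 4.40°.

E = (0.00, 0.00) ✓; ED at -12.70° ✓; |ED| = 31.70 ✓; ∠EDF = 124.0° ✓; |DF| = 15.70 ✓; ∠(DF, FG) = 85.60° ✗; |FG| = 11.50 ✓.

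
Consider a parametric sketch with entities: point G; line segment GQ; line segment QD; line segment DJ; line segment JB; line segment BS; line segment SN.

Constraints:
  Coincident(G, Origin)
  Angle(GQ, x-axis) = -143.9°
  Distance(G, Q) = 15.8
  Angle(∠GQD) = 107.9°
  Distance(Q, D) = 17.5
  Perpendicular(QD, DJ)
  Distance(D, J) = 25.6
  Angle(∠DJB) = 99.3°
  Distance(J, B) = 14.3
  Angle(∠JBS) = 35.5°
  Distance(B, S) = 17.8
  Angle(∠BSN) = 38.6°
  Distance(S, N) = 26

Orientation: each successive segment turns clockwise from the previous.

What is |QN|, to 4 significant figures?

43.21

G is at the origin; GQ runs at -143.9° with length 15.8, so Q = (-12.77, -9.309). ∠GQD = 107.9° gives QD at 144.0° from the x-axis; with |QD| = 17.5, D = (-26.92, 0.9769). QD is perpendicular to DJ, so DJ runs at 54.00°; with |DJ| = 25.6, J = (-11.88, 21.69). ∠DJB = 99.3° gives JB at -26.70° from the x-axis; with |JB| = 14.3, B = (0.8985, 15.26). ∠JBS = 35.5° gives BS at -171.2° from the x-axis; with |BS| = 17.8, S = (-16.69, 12.54). ∠BSN = 38.6° gives SN at 47.40° from the x-axis; with |SN| = 26.0, N = (0.9068, 31.68). Then |QN| = |N − Q| = 43.21.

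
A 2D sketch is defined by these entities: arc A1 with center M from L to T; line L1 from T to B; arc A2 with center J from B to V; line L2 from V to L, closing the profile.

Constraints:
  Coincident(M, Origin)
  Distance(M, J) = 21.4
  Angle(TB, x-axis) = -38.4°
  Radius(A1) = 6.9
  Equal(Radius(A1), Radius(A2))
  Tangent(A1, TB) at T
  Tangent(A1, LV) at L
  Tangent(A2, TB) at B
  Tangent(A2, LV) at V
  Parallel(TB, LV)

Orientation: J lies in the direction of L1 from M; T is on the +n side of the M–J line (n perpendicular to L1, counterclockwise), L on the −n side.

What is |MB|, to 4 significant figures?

22.48

The slot axis is L1's direction at -38.4°, so u = (cos -38.4°, sin -38.4°) = (0.7837, -0.6211) and n = (−sin -38.4°, cos -38.4°) = (0.6211, 0.7837). M is at the origin and J lies 21.4 along u from M, so J = 21.4·u = (16.77, -13.29). Tangency of A1 to both parallel lines with radius 6.9 puts T and L at M ± 6.9·n: T = (4.286, 5.407), L = (-4.286, -5.407). Equal radii place B and V the same way about J: B = J + 6.9·n = (21.06, -7.885), V = J − 6.9·n = (12.49, -18.70). Then |MB| = |B − M| = 22.48.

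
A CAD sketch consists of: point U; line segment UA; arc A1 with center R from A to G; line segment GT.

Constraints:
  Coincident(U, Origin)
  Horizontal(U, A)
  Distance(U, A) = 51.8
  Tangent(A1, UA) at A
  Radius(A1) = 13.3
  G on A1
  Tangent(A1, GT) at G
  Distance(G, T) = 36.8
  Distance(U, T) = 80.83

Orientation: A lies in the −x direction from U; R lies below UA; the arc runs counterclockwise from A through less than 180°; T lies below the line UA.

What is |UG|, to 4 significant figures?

66.59

U is at the origin; U and A share the same y with |UA| = 51.8 and A on the −x side, so A = (-51.80, 0.000). Since A1 is tangent to UA there, RA ⟂ UA, so R = A + (0, -13.3) = (-51.80, -13.30). Since RG ⟂ GT (tangency), |RT| = √(13.3² + 36.8²) = 39.13 regardless of where G sits on A1. So T lies on both circle(U, 80.83) and circle(R, 39.13); the below-UA intersection is T = (-62.84, -50.84). G is the foot of the tangent from T: G = (-65.08, -14.11).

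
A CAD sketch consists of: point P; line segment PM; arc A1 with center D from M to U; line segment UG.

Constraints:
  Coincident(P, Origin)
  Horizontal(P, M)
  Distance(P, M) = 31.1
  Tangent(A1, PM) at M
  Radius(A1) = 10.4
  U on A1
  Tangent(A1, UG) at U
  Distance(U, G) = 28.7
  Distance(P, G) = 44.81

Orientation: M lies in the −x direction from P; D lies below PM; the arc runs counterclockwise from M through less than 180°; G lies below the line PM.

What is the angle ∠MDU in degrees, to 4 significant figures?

128.4°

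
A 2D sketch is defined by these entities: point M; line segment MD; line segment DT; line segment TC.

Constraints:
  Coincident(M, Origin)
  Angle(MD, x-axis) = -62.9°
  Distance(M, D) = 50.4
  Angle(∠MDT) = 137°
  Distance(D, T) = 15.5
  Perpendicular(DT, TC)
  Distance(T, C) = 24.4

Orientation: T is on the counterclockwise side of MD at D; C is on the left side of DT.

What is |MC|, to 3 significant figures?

53.3

∠MDT = 137.0°, so DT runs at -62.9° + (180° − 137.0°) = -19.9° from the x-axis; with |DT| = 15.5, T = D + 15.5·(cos -19.9°, sin -19.9°) = (37.5, -50.1). DT ⟂ TC; with |TC| = 24.4 on the left of DT, C = T + 24.4·(0.340, 0.940) = (45.8, -27.2). Then |MC| = |C − M| = 53.3.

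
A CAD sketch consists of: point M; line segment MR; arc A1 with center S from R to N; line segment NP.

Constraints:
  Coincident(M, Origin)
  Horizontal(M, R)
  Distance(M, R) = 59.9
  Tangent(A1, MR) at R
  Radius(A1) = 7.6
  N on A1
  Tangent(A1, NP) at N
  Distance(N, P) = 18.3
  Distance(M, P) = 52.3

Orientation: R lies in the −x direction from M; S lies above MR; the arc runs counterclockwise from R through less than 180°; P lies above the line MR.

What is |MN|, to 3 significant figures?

52.9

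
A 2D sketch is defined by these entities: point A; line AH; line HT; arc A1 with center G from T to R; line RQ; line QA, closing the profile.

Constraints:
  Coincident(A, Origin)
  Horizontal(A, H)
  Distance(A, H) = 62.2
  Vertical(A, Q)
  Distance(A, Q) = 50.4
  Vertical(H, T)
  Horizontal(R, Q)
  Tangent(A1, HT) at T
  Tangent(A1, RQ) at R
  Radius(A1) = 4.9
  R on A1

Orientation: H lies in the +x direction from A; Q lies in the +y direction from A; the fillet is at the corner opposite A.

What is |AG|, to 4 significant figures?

73.17

A and Q share the same x with |AQ| = 50.4 and Q on the +y side, so Q = (0.000, 50.40). The virtual corner opposite A is at (62.20, 50.40). Since A1 is tangent to HT there, GT ⟂ HT and since A1 is tangent to RQ there, GR ⟂ RQ, with radius 4.9, so the center G sits 4.9 in from both sides at G = (57.30, 45.50). Then |AG| = |G − A| = 73.17.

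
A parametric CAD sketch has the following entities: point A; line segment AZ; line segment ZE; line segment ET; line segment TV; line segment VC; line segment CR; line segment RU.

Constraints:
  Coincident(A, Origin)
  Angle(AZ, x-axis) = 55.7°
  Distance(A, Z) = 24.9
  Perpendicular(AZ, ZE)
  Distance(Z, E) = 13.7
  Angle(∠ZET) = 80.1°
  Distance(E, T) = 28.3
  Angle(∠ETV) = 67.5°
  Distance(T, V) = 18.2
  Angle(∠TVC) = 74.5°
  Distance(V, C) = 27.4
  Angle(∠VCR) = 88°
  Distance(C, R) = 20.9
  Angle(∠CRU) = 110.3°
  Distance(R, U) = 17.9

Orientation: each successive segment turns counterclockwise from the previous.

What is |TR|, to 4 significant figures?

22.06

A is at the origin; AZ runs at 55.7° with length 24.9, so Z = (14.03, 20.57). AZ ⟂ ZE, so ZE runs at 145.7°; with |ZE| = 13.7, E = (2.714, 28.29). ∠ZET = 80.1° gives ET at -114.4° from the x-axis; with |ET| = 28.3, T = (-8.977, 2.518). ∠ETV = 67.5° gives TV at -1.900° from the x-axis; with |TV| = 18.2, V = (9.213, 1.914). ∠TVC = 74.5° gives VC at 103.6° from the x-axis; with |VC| = 27.4, C = (2.770, 28.55). ∠VCR = 88.0° gives CR at -164.4° from the x-axis; with |CR| = 20.9, R = (-17.36, 22.93). Then |TR| = |R − T| = 22.06.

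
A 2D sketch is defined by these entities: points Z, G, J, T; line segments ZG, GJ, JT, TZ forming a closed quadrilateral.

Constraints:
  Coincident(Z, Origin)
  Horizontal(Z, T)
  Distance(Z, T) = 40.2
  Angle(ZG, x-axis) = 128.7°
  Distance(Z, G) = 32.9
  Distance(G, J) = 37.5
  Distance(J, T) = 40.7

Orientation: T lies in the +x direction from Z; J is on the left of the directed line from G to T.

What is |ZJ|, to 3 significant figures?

36.7

Checks: |GJ| = 37.50 ✓; |JT| = 40.70 ✓.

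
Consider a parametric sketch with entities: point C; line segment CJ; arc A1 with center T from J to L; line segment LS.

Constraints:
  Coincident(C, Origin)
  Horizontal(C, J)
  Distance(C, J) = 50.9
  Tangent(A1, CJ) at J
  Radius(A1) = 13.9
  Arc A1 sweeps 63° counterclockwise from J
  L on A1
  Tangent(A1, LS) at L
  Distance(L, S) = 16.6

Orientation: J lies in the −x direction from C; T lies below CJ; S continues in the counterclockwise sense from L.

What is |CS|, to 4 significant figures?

74.27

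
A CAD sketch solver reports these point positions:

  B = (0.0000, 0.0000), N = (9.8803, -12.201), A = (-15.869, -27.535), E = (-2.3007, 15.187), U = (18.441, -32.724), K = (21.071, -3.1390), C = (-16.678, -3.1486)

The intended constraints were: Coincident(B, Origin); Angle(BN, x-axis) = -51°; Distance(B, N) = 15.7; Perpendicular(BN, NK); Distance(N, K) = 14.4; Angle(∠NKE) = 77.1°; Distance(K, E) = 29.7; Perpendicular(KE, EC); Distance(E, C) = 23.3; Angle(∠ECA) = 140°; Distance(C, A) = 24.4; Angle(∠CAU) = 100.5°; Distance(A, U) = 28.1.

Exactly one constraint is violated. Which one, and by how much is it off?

Distance(A, U) = 28.1 — off by 6.60.

B = (0.00, 0.00) ✓; BN at -51.00° ✓; |BN| = 15.70 ✓; ∠(BN, NK) = 90.00° ✓; |NK| = 14.40 ✓; ∠NKE = 77.10° ✓; |KE| = 29.70 ✓; ∠(KE, EC) = 90.00° ✓; |EC| = 23.30 ✓; ∠ECA = 140.0° ✓; |CA| = 24.40 ✓; ∠CAU = 100.5° ✓; |AU| = 34.70 ✗.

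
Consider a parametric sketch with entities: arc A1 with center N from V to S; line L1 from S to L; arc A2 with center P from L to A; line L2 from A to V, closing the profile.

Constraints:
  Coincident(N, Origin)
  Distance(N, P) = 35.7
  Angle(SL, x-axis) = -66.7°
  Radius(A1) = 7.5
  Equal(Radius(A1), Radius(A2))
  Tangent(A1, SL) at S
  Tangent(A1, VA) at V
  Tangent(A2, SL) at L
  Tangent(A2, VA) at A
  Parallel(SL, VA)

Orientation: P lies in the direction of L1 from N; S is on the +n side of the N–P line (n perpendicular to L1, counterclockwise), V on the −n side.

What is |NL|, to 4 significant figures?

36.48

The slot axis is L1's direction at -66.7°, so u = (cos -66.7°, sin -66.7°) = (0.3955, -0.9184) and n = (−sin -66.7°, cos -66.7°) = (0.9184, 0.3955). N is at the origin and P lies 35.7 along u from N, so P = 35.7·u = (14.12, -32.79). Tangency of A1 to both parallel lines with radius 7.5 puts S and V at N ± 7.5·n: S = (6.888, 2.967), V = (-6.888, -2.967). Equal radii place L and A the same way about P: L = P + 7.5·n = (21.01, -29.82), A = P − 7.5·n = (7.233, -35.76). Then |NL| = |L − N| = 36.48.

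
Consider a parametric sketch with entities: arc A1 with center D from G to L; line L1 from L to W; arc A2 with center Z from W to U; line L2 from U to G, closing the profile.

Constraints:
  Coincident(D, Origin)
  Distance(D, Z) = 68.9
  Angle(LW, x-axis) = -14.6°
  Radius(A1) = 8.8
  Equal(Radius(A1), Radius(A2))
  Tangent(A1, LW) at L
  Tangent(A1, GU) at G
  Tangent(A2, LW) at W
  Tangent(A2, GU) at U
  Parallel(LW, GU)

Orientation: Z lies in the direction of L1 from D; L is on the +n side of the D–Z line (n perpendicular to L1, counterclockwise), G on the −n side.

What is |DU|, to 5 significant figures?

69.460

The slot axis is L1's direction at -14.6°, so u = (cos -14.6°, sin -14.6°) = (0.96771, -0.25207) and n = (−sin -14.6°, cos -14.6°) = (0.25207, 0.96771). D is at the origin and Z lies 68.9 along u from D, so Z = 68.9·u = (66.675, -17.368). Tangency of A1 to both parallel lines with radius 8.8 puts L and G at D ± 8.8·n: L = (2.2182, 8.5158), G = (-2.2182, -8.5158). Equal radii place W and U the same way about Z: W = Z + 8.8·n = (68.893, -8.8517), U = Z − 8.8·n = (64.457, -25.883). Then |DU| = |U − D| = 69.460.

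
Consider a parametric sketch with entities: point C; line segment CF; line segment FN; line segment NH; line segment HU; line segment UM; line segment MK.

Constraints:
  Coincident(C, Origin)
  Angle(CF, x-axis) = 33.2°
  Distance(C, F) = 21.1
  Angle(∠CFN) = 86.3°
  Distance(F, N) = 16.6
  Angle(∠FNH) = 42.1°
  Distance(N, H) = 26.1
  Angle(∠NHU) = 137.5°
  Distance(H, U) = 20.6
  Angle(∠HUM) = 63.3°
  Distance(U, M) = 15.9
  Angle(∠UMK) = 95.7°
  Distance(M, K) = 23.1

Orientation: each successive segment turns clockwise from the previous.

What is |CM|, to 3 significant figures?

25.0

C is at the origin; CF runs at 33.2° with length 21.1, so F = (17.7, 11.6). ∠CFN = 86.3° gives FN at -60.5° from the x-axis; with |FN| = 16.6, N = (25.8, -2.89). ∠FNH = 42.1° gives NH at 162° from the x-axis; with |NH| = 26.1, H = (1.06, 5.34). ∠NHU = 137.5° gives HU at 119° from the x-axis; with |HU| = 20.6, U = (-8.95, 23.3). ∠HUM = 63.3° gives UM at 2.40° from the x-axis; with |UM| = 15.9, M = (6.93, 24.0). Then |CM| = |M − C| = 25.0.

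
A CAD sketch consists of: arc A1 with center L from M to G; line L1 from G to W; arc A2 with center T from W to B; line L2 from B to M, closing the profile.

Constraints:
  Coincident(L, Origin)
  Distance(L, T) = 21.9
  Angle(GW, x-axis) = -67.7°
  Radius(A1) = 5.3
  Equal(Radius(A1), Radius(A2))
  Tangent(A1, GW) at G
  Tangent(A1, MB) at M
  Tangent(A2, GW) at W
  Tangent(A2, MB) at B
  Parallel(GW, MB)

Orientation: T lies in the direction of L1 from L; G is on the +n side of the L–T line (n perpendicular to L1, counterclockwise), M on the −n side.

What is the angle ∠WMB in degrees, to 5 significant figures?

25.828°

The slot axis is L1's direction at -67.7°, so u = (cos -67.7°, sin -67.7°) = (0.37946, -0.92521) and n = (−sin -67.7°, cos -67.7°) = (0.92521, 0.37946). L is at the origin and T lies 21.9 along u from L, so T = 21.9·u = (8.3101, -20.262). Tangency of A1 to both parallel lines with radius 5.3 puts G and M at L ± 5.3·n: G = (4.9036, 2.0111), M = (-4.9036, -2.0111). Equal radii place W and B the same way about T: W = T + 5.3·n = (13.214, -18.251), B = T − 5.3·n = (3.4065, -22.273). Then cos ∠WMB = MW·MB / (|MW||MB|), giving 25.828°.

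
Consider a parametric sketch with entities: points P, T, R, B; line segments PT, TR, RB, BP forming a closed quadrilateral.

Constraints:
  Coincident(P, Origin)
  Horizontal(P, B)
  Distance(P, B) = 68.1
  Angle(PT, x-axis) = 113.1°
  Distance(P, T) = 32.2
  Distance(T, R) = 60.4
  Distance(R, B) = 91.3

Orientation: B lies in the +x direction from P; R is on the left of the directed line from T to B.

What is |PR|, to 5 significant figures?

82.011

P is at the origin; PB is horizontal with |PB| = 68.1 and B in +x, so B = (68.1, 0). PT runs at 113.1° with |PT| = 32.2, so T = (-12.633, 29.618). R is determined by |TR| = 60.4 and |RB| = 91.3 together: it lies at the intersection of circle(T, 60.4) and circle(B, 91.3). With |TB| = 85.995, the foot of the radical line on TB is 15.743 from T and the perpendicular offset is √(60.4² − 15.743²) = 58.312. Taking the left-of-TB solution: R = (22.230, 78.941).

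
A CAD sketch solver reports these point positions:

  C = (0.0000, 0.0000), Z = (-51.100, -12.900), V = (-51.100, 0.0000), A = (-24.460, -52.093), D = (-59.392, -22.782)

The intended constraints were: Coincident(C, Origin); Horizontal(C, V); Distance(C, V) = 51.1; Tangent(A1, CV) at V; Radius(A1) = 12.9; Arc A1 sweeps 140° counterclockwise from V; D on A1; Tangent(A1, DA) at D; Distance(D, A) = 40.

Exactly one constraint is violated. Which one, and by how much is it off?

Distance(D, A) = 40 — off by 5.60.

C = (0.00, 0.00) ✓; C.y = 0.00, V.y = 0.00 ✓; |CV| = 51.10 ✓; ∠(ZV, VC) = 90.00° ✓; |ZV| = 12.90 ✓; bearing(Z→D) − bearing(Z→V) = 140.0° ✓; |ZD| = 12.90 ✓; ∠(ZD, DA) = 90.00° ✓; |DA| = 45.60 ✗.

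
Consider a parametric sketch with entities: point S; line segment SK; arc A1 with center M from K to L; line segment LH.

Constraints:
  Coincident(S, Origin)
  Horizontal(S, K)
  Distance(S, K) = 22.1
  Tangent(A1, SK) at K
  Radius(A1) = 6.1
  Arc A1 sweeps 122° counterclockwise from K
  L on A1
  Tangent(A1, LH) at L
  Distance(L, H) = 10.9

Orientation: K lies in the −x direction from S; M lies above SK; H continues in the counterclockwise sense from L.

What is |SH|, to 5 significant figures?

29.334

On A1, K sits at bearing -90° from M; a 122° counterclockwise sweep puts L at bearing 32°, so L = M + 6.1·(cos 32°, sin 32°) = (-16.927, 9.3325). Since A1 is tangent to LH there, ML ⟂ LH, so LH runs along (−sin 32°, cos 32°); with |LH| = 10.9, H = (-22.703, 18.576). Then |SH| = |H − S| = 29.334.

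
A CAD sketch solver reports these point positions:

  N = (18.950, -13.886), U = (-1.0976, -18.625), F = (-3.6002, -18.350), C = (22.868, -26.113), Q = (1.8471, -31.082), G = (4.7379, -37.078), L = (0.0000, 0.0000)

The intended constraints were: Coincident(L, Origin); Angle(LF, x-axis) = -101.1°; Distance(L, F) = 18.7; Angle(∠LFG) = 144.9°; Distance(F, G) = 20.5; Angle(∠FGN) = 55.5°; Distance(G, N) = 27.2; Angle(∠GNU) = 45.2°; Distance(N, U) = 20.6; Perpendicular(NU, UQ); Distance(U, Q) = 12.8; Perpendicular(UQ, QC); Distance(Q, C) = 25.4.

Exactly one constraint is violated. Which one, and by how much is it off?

Distance(Q, C) = 25.4 — off by 3.80.

L = (0.00, 0.00) ✓; LF at -101.1° ✓; |LF| = 18.70 ✓; ∠LFG = 144.9° ✓; |FG| = 20.50 ✓; ∠FGN = 55.50° ✓; |GN| = 27.20 ✓; ∠GNU = 45.20° ✓; |NU| = 20.60 ✓; ∠(NU, UQ) = 90.00° ✓; |UQ| = 12.80 ✓; ∠(UQ, QC) = 90.00° ✓; |QC| = 21.60 ✗.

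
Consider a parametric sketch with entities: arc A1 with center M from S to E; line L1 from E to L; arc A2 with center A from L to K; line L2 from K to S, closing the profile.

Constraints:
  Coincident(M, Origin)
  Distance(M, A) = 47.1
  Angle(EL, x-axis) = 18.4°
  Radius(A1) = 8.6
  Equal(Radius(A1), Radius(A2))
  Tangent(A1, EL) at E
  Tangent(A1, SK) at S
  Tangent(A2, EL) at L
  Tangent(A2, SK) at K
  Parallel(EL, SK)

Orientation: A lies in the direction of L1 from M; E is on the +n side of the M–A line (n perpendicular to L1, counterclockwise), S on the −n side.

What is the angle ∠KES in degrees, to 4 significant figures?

69.94°

Tangency of A1 to both parallel lines with radius 8.6 puts E and S at M ± 8.6·n: E = (-2.715, 8.160), S = (2.715, -8.160). Equal radii place L and K the same way about A: L = A + 8.6·n = (41.98, 23.03), K = A − 8.6·n = (47.41, 6.707). Then cos ∠KES = EK·ES / (|EK||ES|), giving 69.94°.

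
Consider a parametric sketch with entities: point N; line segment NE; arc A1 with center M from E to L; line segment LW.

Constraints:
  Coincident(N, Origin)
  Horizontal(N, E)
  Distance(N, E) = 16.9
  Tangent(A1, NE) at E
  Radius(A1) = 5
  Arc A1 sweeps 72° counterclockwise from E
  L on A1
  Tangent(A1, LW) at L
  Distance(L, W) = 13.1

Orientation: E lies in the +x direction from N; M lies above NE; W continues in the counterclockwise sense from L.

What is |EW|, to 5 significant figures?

18.186

N is at the origin; N and E share the same y with |NE| = 16.9 and E on the +x side, so E = (16.900, 0.0000). The tangent condition forces ME to be normal to NE, so M = E + (0, 5) = (16.900, 5.0000). On A1, E sits at bearing -90° from M; a 72° counterclockwise sweep puts L at bearing -18°, so L = M + 5.0·(cos -18°, sin -18°) = (21.655, 3.4549). The tangent condition forces ML to be normal to LW, so LW runs along (−sin -18°, cos -18°); with |LW| = 13.1, W = (25.703, 15.914). Then |EW| = |W − E| = 18.186.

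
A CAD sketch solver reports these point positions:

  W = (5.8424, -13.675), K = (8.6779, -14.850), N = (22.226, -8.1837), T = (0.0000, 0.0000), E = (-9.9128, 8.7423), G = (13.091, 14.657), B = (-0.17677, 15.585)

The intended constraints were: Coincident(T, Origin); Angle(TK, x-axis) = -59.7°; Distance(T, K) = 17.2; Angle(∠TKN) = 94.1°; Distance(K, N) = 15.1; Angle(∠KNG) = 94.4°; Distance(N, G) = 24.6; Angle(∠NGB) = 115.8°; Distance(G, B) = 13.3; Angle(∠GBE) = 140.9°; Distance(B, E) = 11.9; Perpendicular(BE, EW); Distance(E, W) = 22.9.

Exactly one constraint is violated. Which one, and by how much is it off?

Distance(E, W) = 22.9 — off by 4.50.

T = (0.00, 0.00) ✓; TK at -59.70° ✓; |TK| = 17.20 ✓; ∠TKN = 94.10° ✓; |KN| = 15.10 ✓; ∠KNG = 94.40° ✓; |NG| = 24.60 ✓; ∠NGB = 115.8° ✓; |GB| = 13.30 ✓; ∠GBE = 140.9° ✓; |BE| = 11.90 ✓; ∠(BE, EW) = 90.00° ✓; |EW| = 27.40 ✗.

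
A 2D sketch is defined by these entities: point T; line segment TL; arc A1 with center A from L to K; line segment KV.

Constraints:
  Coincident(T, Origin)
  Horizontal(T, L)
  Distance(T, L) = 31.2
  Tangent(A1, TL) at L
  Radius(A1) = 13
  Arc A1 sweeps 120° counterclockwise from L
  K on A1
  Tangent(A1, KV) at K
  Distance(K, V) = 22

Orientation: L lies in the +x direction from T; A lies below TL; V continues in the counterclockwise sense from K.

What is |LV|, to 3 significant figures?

38.6

On A1, L sits at bearing 90° from A; a 120° counterclockwise sweep puts K at bearing 210°, so K = A + 13.0·(cos 210°, sin 210°) = (19.9, -19.5). A1 meets KV tangentially, so AK is at right angles to KV, so KV runs along (−sin 210°, cos 210°); with |KV| = 22.0, V = (30.9, -38.6). Then |LV| = |V − L| = 38.6.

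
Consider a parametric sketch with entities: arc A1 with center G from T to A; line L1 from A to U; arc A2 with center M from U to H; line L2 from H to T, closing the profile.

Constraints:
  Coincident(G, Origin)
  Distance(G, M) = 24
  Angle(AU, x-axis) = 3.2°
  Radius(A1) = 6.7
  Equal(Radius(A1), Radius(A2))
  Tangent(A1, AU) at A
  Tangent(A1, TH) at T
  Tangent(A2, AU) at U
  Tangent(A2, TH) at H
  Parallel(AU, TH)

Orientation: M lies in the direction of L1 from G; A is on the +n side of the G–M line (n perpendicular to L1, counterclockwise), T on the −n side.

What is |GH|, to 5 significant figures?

24.918

The slot axis is L1's direction at 3.2°, so u = (cos 3.2°, sin 3.2°) = (0.99844, 0.055822) and n = (−sin 3.2°, cos 3.2°) = (-0.055822, 0.99844). G is at the origin and M lies 24.0 along u from G, so M = 24.0·u = (23.963, 1.3397). Tangency of A1 to both parallel lines with radius 6.7 puts A and T at G ± 6.7·n: A = (-0.37400, 6.6896), T = (0.37400, -6.6896). Equal radii place U and H the same way about M: U = M + 6.7·n = (23.589, 8.0293), H = M − 6.7·n = (24.337, -5.3498). Then |GH| = |H − G| = 24.918.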